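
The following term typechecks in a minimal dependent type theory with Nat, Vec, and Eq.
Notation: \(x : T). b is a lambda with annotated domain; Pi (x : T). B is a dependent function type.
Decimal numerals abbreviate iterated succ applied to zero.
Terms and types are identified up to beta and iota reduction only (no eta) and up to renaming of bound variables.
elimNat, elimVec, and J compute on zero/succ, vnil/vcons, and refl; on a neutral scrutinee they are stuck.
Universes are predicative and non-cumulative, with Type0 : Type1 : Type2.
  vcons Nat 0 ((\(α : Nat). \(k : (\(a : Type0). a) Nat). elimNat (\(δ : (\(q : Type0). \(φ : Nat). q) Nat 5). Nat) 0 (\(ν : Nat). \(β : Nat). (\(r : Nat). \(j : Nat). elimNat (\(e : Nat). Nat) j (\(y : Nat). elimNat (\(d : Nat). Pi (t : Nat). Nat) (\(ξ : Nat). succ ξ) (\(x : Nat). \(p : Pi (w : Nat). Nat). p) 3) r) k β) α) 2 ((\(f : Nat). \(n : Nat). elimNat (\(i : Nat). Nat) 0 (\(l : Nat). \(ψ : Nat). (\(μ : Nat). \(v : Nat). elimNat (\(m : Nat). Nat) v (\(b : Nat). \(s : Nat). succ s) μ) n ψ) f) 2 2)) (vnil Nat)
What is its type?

inferred type:
  Vec Nat 1


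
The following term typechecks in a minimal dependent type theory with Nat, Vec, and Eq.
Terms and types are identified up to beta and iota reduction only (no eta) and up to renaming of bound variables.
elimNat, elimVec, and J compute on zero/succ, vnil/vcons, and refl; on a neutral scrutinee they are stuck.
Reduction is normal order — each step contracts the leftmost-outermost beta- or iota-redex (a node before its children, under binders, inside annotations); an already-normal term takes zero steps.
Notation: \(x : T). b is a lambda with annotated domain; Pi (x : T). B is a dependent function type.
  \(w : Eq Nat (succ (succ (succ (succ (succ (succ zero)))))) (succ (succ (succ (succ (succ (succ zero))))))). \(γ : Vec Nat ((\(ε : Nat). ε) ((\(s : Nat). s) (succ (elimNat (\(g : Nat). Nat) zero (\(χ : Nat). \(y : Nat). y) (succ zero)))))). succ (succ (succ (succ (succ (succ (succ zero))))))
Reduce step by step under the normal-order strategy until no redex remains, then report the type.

normal-order reduction sequence:
  \(w : Eq Nat (succ (succ (succ (succ (succ (succ zero)))))) (succ (succ (succ (succ (succ (succ zero))))))). \(γ : Vec Nat ((\(ε : Nat). ε) ((\(s : Nat). s) (succ (elimNat (\(g : Nat). Nat) zero (\(χ : Nat). \(y : Nat). y) (succ zero)))))). succ (succ (succ (succ (succ (succ (succ zero))))))
  ~> \(w : Eq Nat (succ (succ (succ (succ (succ (succ zero)))))) (succ (succ (succ (succ (succ (succ zero))))))). \(γ : Vec Nat ((\(ε : Nat). ε) (succ (elimNat (\(s : Nat). Nat) zero (\(g : Nat). \(χ : Nat). χ) (succ zero))))). succ (succ (succ (succ (succ (succ (succ zero))))))
  ~> \(w : Eq Nat (succ (succ (succ (succ (succ (succ zero)))))) (succ (succ (succ (succ (succ (succ zero))))))). \(γ : Vec Nat (succ (elimNat (\(ε : Nat). Nat) zero (\(s : Nat). \(g : Nat). g) (succ zero)))). succ (succ (succ (succ (succ (succ (succ zero))))))
  ~> \(w : Eq Nat (succ (succ (succ (succ (succ (succ zero)))))) (succ (succ (succ (succ (succ (succ zero))))))). \(γ : Vec Nat (succ ((\(ε : Nat). \(s : Nat). s) zero (elimNat (\(g : Nat). Nat) zero (\(χ : Nat). \(y : Nat). y) zero)))). succ (succ (succ (succ (succ (succ (succ zero))))))
  ~> \(w : Eq Nat (succ (succ (succ (succ (succ (succ zero)))))) (succ (succ (succ (succ (succ (succ zero))))))). \(γ : Vec Nat (succ ((\(ε : Nat). ε) (elimNat (\(s : Nat). Nat) zero (\(g : Nat). \(χ : Nat). χ) zero)))). succ (succ (succ (succ (succ (succ (succ zero))))))
  ~> \(w : Eq Nat (succ (succ (succ (succ (succ (succ zero)))))) (succ (succ (succ (succ (succ (succ zero))))))). \(γ : Vec Nat (succ (elimNat (\(ε : Nat). Nat) zero (\(s : Nat). \(g : Nat). g) zero))). succ (succ (succ (succ (succ (succ (succ zero))))))
  ~> \(w : Eq Nat (succ (succ (succ (succ (succ (succ zero)))))) (succ (succ (succ (succ (succ (succ zero))))))). \(γ : Vec Nat (succ zero)). succ (succ (succ (succ (succ (succ (succ zero))))))
inferred type:
  Pi (w : Eq Nat (succ (succ (succ (succ (succ (succ zero)))))) (succ (succ (succ (succ (succ (succ zero))))))). Pi (γ : Vec Nat (succ zero)). Nat


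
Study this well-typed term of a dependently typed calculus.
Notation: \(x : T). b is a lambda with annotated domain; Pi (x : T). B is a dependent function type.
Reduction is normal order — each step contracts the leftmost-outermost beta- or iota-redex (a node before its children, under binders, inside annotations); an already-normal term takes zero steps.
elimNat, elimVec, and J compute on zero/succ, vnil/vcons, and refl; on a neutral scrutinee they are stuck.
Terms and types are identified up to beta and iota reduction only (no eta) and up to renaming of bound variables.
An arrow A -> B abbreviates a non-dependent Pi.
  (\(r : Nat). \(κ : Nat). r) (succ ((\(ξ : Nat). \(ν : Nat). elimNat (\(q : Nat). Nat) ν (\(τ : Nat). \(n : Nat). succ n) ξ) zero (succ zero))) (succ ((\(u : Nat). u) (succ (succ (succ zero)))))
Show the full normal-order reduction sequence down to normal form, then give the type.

reduction (normal order):
  (\(r : Nat). \(κ : Nat). r) (succ ((\(ξ : Nat). \(ν : Nat). elimNat (\(q : Nat). Nat) ν (\(τ : Nat). \(n : Nat). succ n) ξ) zero (succ zero))) (succ ((\(u : Nat). u) (succ (succ (succ zero)))))
  ~> (\(r : Nat). succ ((\(κ : Nat). \(ξ : Nat). elimNat (\(ν : Nat). Nat) ξ (\(q : Nat). \(τ : Nat). succ τ) κ) zero (succ zero))) (succ ((\(n : Nat). n) (succ (succ (succ zero)))))
  ~> succ ((\(r : Nat). \(κ : Nat). elimNat (\(ξ : Nat). Nat) κ (\(ν : Nat). \(q : Nat). succ q) r) zero (succ zero))
  ~> succ ((\(r : Nat). elimNat (\(κ : Nat). Nat) r (\(ξ : Nat). \(ν : Nat). succ ν) zero) (succ zero))
  ~> succ (elimNat (\(r : Nat). Nat) (succ zero) (\(κ : Nat). \(ξ : Nat). succ ξ) zero)
  ~> succ (succ zero)
inferred type:
  Nat


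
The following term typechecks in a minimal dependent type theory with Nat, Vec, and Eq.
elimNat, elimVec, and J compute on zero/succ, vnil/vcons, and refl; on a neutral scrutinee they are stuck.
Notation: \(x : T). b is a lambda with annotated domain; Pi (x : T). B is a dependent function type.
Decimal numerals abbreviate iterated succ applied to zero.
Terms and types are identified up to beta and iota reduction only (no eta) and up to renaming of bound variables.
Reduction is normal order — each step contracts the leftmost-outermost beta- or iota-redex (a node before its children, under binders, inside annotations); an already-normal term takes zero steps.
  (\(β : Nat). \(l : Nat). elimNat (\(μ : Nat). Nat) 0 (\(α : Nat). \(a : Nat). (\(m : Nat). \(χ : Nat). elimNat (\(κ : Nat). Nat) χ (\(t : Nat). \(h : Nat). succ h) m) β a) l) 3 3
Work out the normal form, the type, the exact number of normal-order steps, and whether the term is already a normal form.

reduced normal form:
  9
type:
  Nat
steps to reach normal form (normal order): 48
already normal: no
first redex: a beta-redex


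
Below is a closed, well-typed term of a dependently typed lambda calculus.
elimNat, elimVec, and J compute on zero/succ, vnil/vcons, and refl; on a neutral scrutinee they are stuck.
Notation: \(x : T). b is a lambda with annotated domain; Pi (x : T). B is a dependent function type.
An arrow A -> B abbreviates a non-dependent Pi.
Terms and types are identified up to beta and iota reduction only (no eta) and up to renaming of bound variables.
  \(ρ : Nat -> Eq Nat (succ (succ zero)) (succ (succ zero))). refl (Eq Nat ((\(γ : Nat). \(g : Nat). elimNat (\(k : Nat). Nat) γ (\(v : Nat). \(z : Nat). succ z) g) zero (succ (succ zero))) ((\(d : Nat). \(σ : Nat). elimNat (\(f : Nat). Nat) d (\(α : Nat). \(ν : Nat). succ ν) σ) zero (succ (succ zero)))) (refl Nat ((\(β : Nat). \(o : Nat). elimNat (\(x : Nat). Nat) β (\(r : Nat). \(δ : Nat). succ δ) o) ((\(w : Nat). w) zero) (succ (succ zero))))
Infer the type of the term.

inferred type:
  (Nat -> Eq Nat (succ (succ zero)) (succ (succ zero))) -> Eq (Eq Nat (succ (succ zero)) (succ (succ zero))) (refl Nat (succ (succ zero))) (refl Nat (succ (succ zero)))


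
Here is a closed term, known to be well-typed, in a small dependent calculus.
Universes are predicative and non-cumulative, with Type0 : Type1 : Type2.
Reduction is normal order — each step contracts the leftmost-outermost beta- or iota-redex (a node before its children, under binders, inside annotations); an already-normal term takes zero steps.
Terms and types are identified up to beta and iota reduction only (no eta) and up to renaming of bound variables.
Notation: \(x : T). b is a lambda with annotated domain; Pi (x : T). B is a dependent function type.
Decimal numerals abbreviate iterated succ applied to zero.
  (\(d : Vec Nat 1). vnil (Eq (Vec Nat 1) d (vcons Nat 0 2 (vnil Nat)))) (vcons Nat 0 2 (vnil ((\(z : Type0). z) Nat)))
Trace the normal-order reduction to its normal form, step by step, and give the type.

reduction (normal order):
  (\(d : Vec Nat 1). vnil (Eq (Vec Nat 1) d (vcons Nat 0 2 (vnil Nat)))) (vcons Nat 0 2 (vnil ((\(z : Type0). z) Nat)))
  ~> vnil (Eq (Vec Nat 1) (vcons Nat 0 2 (vnil ((\(d : Type0). d) Nat))) (vcons Nat 0 2 (vnil Nat)))
  ~> vnil (Eq (Vec Nat 1) (vcons Nat 0 2 (vnil Nat)) (vcons Nat 0 2 (vnil Nat)))
type:
  Vec (Eq (Vec Nat 1) (vcons Nat 0 2 (vnil Nat)) (vcons Nat 0 2 (vnil Nat))) 0


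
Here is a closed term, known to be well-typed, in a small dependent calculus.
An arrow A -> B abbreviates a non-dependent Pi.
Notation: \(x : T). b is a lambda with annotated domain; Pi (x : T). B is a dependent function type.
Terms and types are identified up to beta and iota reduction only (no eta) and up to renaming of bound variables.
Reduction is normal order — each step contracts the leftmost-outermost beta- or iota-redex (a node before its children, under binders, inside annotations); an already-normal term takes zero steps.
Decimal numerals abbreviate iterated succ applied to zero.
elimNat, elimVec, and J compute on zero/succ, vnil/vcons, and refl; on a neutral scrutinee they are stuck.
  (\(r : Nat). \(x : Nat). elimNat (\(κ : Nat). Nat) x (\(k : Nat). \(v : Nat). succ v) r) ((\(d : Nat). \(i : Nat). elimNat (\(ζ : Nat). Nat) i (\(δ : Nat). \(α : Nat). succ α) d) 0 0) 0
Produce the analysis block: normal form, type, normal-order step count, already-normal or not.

reduced normal form:
  0
the term's type:
  Nat
steps to reach normal form (normal order): 6
already normal: no
first contracted redex: a beta-redex


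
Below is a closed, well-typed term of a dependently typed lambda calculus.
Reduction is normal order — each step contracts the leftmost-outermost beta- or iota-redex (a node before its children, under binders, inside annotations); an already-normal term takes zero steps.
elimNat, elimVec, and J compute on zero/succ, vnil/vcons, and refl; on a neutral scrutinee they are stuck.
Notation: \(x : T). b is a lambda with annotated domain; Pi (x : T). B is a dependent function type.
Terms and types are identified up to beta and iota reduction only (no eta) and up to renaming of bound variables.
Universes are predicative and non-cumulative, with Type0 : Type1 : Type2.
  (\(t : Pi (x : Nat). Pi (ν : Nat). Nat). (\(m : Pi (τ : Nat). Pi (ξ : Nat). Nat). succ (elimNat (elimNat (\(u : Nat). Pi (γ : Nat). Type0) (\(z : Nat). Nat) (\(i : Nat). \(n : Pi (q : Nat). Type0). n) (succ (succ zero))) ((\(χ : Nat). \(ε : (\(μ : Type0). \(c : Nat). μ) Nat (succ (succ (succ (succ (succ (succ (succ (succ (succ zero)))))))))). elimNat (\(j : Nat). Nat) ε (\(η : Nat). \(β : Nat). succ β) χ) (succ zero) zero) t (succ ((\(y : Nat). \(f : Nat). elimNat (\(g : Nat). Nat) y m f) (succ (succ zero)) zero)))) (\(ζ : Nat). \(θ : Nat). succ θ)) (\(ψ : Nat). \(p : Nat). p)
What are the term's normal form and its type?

resulting normal form:
  succ (succ zero)
the term's type:
  Nat
observation: contracting a beta-redex first, the term normalizes in 28 steps.


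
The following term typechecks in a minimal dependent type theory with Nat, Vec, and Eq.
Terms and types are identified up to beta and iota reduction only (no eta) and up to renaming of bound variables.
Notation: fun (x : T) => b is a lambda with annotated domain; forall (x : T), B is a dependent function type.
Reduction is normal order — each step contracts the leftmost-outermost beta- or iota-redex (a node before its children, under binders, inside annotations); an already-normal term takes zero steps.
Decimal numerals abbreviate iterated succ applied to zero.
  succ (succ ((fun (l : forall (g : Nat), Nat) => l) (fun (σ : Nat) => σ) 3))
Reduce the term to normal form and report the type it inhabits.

resulting normal form:
  5
the term's type:
  Nat
observation: the term reaches its normal form after 2 normal-order steps.


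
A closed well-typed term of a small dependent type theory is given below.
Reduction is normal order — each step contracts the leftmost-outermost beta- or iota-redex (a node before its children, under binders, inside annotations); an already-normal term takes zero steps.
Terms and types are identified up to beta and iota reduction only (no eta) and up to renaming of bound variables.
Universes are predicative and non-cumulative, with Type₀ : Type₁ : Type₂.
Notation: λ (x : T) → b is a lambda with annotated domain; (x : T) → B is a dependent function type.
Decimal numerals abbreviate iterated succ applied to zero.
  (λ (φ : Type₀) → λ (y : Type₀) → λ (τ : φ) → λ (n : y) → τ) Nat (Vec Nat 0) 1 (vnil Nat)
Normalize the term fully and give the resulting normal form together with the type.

normal form:
  1
type:
  Nat


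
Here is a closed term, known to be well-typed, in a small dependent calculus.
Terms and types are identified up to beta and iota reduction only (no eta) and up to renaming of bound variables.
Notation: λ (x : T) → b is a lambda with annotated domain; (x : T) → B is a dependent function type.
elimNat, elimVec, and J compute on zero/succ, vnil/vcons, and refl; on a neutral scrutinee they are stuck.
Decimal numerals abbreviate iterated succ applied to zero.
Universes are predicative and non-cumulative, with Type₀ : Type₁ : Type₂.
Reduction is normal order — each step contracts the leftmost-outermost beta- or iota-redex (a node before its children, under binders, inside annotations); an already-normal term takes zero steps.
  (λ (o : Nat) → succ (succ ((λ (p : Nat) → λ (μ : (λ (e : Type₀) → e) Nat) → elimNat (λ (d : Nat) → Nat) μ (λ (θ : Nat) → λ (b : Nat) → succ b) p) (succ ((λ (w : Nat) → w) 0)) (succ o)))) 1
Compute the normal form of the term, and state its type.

resulting normal form:
  5
the term's type:
  Nat
observation: 8 normal-order steps normalize the term, beginning with a beta-redex.


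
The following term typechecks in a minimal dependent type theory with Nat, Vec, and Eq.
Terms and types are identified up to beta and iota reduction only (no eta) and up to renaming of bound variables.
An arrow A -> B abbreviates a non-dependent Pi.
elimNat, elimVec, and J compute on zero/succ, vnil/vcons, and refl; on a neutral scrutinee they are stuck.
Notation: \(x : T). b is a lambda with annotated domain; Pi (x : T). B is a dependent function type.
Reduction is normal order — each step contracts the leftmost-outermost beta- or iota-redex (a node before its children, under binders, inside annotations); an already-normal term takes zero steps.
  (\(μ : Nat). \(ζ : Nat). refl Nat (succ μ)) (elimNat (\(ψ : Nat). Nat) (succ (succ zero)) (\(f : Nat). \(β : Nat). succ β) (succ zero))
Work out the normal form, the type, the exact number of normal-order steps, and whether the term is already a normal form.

reduced normal form:
  \(μ : Nat). refl Nat (succ (succ (succ (succ zero))))
inferred type:
  Nat -> Eq Nat (succ (succ (succ (succ zero)))) (succ (succ (succ (succ zero))))
reduction steps (normal order): 5
term was already normal: no
first redex: a beta-redex


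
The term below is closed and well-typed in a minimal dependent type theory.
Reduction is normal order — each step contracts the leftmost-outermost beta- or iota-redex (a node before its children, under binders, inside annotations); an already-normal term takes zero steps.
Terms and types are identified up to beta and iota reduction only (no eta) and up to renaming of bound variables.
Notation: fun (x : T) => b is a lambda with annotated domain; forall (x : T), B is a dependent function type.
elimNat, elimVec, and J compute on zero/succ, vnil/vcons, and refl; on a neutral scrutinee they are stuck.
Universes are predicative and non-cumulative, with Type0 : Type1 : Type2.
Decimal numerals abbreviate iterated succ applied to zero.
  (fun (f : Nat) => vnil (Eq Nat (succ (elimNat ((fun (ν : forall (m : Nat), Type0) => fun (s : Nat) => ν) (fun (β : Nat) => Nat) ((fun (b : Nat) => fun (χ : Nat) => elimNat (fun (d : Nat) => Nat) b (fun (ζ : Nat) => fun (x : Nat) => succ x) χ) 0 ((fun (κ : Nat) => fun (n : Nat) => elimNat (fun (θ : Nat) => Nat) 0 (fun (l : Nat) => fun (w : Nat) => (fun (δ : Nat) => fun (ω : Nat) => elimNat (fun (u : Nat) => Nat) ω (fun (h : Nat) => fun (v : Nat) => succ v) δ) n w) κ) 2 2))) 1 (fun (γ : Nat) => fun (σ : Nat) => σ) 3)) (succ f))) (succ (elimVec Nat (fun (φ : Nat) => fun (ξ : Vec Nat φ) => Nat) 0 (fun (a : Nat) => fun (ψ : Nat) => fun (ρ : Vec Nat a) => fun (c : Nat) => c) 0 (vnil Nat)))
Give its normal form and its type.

reduced normal form:
  vnil (Eq Nat 2 2)
type:
  Vec (Eq Nat 2 2) 0
observation: the first redex contracted is a beta-redex; the normal form is reached in 12 normal-order steps.


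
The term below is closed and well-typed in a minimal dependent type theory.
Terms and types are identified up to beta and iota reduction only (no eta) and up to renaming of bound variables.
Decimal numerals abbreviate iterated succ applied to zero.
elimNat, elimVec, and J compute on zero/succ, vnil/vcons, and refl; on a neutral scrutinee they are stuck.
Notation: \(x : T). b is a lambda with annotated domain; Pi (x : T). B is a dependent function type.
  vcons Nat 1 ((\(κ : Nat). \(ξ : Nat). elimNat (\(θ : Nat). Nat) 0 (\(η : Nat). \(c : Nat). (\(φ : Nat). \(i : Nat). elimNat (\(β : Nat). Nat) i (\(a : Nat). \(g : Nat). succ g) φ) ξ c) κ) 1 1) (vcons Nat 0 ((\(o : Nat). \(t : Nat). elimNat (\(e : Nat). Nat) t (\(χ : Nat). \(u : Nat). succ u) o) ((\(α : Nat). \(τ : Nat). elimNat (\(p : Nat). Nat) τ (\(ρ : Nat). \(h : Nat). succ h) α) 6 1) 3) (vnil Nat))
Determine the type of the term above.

inferred type:
  Vec Nat 2


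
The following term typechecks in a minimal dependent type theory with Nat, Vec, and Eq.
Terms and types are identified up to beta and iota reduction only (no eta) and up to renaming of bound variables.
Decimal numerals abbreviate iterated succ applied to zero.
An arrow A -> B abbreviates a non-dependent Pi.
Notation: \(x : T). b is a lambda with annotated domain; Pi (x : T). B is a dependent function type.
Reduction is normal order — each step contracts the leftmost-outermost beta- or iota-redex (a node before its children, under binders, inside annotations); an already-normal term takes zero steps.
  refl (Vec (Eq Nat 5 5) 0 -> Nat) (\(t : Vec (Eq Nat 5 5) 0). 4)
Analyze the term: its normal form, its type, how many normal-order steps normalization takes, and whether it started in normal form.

resulting normal form:
  refl (Vec (Eq Nat 5 5) 0 -> Nat) (\(t : Vec (Eq Nat 5 5) 0). 4)
type:
  Eq (Vec (Eq Nat 5 5) 0 -> Nat) (\(t : Vec (Eq Nat 5 5) 0). 4) (\(ω : Vec (Eq Nat 5 5) 0). 4)
normal-order step count: 0
started in normal form: yes


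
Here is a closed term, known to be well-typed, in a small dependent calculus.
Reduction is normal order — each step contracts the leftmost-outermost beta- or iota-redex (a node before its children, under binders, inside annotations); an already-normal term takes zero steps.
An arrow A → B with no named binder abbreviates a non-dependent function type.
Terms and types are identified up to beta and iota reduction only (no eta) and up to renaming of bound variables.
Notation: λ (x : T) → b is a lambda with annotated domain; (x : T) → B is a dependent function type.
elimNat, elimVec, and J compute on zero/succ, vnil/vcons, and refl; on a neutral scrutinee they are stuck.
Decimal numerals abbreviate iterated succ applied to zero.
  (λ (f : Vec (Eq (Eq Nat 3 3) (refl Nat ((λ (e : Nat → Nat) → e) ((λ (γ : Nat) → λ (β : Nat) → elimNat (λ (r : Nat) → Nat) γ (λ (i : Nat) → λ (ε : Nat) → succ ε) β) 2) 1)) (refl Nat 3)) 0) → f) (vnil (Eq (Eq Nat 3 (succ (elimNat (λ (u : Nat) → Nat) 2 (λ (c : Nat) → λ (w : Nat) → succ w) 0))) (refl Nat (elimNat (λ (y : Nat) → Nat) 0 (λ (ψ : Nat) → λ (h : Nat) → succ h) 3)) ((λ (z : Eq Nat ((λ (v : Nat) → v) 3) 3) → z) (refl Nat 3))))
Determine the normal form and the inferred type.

normal form:
  vnil (Eq (Eq Nat 3 3) (refl Nat 3) (refl Nat 3))
the term's type:
  Vec (Eq (Eq Nat 3 3) (refl Nat 3) (refl Nat 3)) 0
observation: normalization takes exactly 13 steps under the normal-order strategy.


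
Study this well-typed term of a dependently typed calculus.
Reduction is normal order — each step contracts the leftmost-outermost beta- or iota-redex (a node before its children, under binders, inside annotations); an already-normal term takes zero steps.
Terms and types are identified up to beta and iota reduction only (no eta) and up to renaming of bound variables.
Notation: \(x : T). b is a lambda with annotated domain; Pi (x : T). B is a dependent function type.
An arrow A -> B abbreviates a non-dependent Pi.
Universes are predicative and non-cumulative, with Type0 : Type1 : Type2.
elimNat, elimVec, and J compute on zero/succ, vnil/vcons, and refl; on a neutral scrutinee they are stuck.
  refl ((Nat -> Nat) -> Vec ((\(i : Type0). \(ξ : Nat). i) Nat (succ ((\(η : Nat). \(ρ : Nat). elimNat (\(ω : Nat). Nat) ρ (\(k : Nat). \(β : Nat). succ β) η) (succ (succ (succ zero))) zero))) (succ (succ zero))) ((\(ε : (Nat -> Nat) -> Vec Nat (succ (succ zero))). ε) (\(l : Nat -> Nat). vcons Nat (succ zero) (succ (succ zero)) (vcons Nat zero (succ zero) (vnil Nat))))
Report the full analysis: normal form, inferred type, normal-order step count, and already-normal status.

normal form:
  refl ((Nat -> Nat) -> Vec Nat (succ (succ zero))) (\(i : Nat -> Nat). vcons Nat (succ zero) (succ (succ zero)) (vcons Nat zero (succ zero) (vnil Nat)))
inferred type:
  Eq ((Nat -> Nat) -> Vec Nat (succ (succ zero))) (\(i : Nat -> Nat). vcons Nat (succ zero) (succ (succ zero)) (vcons Nat zero (succ zero) (vnil Nat))) (\(ξ : Nat -> Nat). vcons Nat (succ zero) (succ (succ zero)) (vcons Nat zero (succ zero) (vnil Nat)))
steps to reach normal form (normal order): 3
started in normal form: no
first redex: a beta-redex


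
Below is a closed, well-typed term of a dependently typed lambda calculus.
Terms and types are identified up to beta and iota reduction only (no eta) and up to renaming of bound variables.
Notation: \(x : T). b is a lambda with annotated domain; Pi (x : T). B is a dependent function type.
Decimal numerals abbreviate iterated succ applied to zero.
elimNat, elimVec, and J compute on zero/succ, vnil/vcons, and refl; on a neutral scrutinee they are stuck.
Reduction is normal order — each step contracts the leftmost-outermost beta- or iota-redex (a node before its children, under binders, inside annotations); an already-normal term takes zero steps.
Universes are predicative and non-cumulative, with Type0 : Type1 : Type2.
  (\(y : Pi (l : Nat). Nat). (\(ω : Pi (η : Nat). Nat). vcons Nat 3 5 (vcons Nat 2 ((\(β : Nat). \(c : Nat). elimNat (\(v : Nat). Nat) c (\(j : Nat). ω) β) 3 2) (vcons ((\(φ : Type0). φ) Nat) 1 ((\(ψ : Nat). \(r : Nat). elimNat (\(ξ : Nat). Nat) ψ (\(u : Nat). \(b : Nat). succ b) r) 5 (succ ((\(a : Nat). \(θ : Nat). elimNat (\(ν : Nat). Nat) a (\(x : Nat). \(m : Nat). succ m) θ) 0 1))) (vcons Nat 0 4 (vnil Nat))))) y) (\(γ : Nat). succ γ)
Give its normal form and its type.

normal form:
  vcons Nat 3 5 (vcons Nat 2 5 (vcons Nat 1 7 (vcons Nat 0 4 (vnil Nat))))
the term's type:
  Vec Nat 4


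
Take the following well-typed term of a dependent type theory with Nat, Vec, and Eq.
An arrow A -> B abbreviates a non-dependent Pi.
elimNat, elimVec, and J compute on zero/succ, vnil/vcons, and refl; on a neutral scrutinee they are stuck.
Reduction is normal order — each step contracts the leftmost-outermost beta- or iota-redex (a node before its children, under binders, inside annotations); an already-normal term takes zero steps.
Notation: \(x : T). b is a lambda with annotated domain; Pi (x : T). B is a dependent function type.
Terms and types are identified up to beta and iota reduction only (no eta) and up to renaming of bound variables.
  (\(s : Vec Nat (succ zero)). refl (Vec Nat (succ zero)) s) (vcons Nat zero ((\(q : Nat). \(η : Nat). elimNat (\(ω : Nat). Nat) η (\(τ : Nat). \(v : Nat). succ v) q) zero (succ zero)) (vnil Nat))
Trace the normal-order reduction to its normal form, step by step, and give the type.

reduction (normal order):
  (\(s : Vec Nat (succ zero)). refl (Vec Nat (succ zero)) s) (vcons Nat zero ((\(q : Nat). \(η : Nat). elimNat (\(ω : Nat). Nat) η (\(τ : Nat). \(v : Nat). succ v) q) zero (succ zero)) (vnil Nat))
  ~> refl (Vec Nat (succ zero)) (vcons Nat zero ((\(s : Nat). \(q : Nat). elimNat (\(η : Nat). Nat) q (\(ω : Nat). \(τ : Nat). succ τ) s) zero (succ zero)) (vnil Nat))
  ~> refl (Vec Nat (succ zero)) (vcons Nat zero ((\(s : Nat). elimNat (\(q : Nat). Nat) s (\(η : Nat). \(ω : Nat). succ ω) zero) (succ zero)) (vnil Nat))
  ~> refl (Vec Nat (succ zero)) (vcons Nat zero (elimNat (\(s : Nat). Nat) (succ zero) (\(q : Nat). \(η : Nat). succ η) zero) (vnil Nat))
  ~> refl (Vec Nat (succ zero)) (vcons Nat zero (succ zero) (vnil Nat))
type:
  Eq (Vec Nat (succ zero)) (vcons Nat zero (succ zero) (vnil Nat)) (vcons Nat zero (succ zero) (vnil Nat))


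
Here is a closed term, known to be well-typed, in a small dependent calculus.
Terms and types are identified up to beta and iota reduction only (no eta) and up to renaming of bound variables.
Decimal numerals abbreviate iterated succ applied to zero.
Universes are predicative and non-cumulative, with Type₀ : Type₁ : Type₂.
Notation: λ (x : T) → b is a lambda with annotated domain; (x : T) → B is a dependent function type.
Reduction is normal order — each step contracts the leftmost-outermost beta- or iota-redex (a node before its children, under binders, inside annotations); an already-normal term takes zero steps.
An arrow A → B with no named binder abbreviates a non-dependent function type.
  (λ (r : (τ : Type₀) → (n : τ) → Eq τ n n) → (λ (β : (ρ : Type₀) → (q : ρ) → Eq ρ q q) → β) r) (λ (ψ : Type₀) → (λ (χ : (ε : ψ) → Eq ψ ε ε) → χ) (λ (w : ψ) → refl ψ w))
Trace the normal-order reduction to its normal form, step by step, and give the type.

reduction (normal order):
  (λ (r : (τ : Type₀) → (n : τ) → Eq τ n n) → (λ (β : (ρ : Type₀) → (q : ρ) → Eq ρ q q) → β) r) (λ (ψ : Type₀) → (λ (χ : (ε : ψ) → Eq ψ ε ε) → χ) (λ (w : ψ) → refl ψ w))
  ~> (λ (r : (τ : Type₀) → (n : τ) → Eq τ n n) → r) (λ (β : Type₀) → (λ (ρ : (q : β) → Eq β q q) → ρ) (λ (ψ : β) → refl β ψ))
  ~> λ (r : Type₀) → (λ (τ : (n : r) → Eq r n n) → τ) (λ (β : r) → refl r β)
  ~> λ (r : Type₀) → λ (τ : r) → refl r τ
the term's type:
  (r : Type₀) → (τ : r) → Eq r τ τ


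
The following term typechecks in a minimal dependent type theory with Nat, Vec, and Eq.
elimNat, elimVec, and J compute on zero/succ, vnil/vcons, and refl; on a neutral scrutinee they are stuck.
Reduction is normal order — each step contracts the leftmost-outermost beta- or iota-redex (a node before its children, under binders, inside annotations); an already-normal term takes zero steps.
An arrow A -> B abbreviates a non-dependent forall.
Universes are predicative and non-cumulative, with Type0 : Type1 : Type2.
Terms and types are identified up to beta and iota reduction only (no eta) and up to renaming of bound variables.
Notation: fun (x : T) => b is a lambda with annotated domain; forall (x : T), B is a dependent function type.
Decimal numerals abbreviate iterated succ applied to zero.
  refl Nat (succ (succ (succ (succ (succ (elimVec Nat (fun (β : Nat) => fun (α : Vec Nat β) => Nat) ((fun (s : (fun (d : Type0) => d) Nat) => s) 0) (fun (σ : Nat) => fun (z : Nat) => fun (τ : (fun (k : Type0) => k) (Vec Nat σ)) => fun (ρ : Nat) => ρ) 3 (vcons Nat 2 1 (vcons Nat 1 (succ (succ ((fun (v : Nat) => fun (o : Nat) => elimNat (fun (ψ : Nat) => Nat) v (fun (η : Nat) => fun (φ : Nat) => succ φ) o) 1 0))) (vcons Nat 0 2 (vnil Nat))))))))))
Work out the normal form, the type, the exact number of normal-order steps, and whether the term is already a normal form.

normal form:
  refl Nat 5
type:
  Eq Nat 5 5
steps to reach normal form (normal order): 17
started in normal form: no
first contracted redex: an elimVec iota-redex


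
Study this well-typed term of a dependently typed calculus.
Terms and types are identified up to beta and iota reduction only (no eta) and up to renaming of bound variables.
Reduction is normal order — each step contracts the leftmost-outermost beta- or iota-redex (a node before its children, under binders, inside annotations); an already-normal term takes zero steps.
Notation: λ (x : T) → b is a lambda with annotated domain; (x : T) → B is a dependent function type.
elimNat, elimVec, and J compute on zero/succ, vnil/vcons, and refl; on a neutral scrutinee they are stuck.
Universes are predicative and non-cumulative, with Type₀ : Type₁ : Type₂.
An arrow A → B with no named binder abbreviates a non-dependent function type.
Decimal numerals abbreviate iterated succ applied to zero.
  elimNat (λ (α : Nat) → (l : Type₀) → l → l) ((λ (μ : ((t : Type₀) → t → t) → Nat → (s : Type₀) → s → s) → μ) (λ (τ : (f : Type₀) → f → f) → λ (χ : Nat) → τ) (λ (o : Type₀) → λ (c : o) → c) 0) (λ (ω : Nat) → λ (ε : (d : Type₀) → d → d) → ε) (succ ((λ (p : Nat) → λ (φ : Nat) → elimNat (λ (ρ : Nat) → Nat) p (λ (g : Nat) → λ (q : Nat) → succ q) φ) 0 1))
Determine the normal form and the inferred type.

normal form:
  λ (α : Type₀) → λ (l : α) → l
the term's type:
  (α : Type₀) → α → α


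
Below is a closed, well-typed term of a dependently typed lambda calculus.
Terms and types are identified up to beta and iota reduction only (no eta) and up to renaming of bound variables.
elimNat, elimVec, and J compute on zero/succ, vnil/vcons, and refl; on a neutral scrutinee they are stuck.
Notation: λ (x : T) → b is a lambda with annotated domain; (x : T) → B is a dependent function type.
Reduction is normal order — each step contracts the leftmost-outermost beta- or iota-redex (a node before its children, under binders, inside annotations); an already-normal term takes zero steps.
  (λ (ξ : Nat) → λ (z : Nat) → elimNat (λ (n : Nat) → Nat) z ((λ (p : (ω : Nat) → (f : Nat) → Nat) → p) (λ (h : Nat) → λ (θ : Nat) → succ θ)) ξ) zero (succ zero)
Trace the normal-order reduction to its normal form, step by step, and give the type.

normal-order reduction sequence:
  (λ (ξ : Nat) → λ (z : Nat) → elimNat (λ (n : Nat) → Nat) z ((λ (p : (ω : Nat) → (f : Nat) → Nat) → p) (λ (h : Nat) → λ (θ : Nat) → succ θ)) ξ) zero (succ zero)
  ~> (λ (ξ : Nat) → elimNat (λ (z : Nat) → Nat) ξ ((λ (n : (p : Nat) → (ω : Nat) → Nat) → n) (λ (f : Nat) → λ (h : Nat) → succ h)) zero) (succ zero)
  ~> elimNat (λ (ξ : Nat) → Nat) (succ zero) ((λ (z : (n : Nat) → (p : Nat) → Nat) → z) (λ (ω : Nat) → λ (f : Nat) → succ f)) zero
  ~> succ zero
type:
  Nat


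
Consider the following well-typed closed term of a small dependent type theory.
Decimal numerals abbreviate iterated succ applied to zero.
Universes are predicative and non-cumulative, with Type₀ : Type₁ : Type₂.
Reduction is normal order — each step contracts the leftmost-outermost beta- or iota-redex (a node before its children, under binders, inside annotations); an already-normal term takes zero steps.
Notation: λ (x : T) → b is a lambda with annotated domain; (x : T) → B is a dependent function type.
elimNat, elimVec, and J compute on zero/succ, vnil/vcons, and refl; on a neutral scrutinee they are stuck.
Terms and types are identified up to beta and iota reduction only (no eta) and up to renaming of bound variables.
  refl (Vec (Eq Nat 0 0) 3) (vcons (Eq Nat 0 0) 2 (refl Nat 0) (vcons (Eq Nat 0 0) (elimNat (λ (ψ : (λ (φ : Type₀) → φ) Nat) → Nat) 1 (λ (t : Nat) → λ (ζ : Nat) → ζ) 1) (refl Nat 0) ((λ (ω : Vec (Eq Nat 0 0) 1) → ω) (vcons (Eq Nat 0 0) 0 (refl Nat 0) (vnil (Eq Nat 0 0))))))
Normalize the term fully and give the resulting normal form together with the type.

resulting normal form:
  refl (Vec (Eq Nat 0 0) 3) (vcons (Eq Nat 0 0) 2 (refl Nat 0) (vcons (Eq Nat 0 0) 1 (refl Nat 0) (vcons (Eq Nat 0 0) 0 (refl Nat 0) (vnil (Eq Nat 0 0)))))
the term's type:
  Eq (Vec (Eq Nat 0 0) 3) (vcons (Eq Nat 0 0) 2 (refl Nat 0) (vcons (Eq Nat 0 0) 1 (refl Nat 0) (vcons (Eq Nat 0 0) 0 (refl Nat 0) (vnil (Eq Nat 0 0))))) (vcons (Eq Nat 0 0) 2 (refl Nat 0) (vcons (Eq Nat 0 0) 1 (refl Nat 0) (vcons (Eq Nat 0 0) 0 (refl Nat 0) (vnil (Eq Nat 0 0)))))
observation: contracting an elimNat iota-redex first, the term normalizes in 5 steps.


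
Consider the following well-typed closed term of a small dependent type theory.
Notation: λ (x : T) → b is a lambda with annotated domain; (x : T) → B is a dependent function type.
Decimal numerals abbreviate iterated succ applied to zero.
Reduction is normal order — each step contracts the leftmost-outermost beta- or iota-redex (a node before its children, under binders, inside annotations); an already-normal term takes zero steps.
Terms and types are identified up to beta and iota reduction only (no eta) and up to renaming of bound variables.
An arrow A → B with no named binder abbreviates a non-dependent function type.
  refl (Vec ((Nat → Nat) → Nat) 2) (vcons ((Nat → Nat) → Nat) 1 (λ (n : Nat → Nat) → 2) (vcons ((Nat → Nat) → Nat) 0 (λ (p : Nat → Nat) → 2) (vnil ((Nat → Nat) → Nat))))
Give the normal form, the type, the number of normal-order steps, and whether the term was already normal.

reduced normal form:
  refl (Vec ((Nat → Nat) → Nat) 2) (vcons ((Nat → Nat) → Nat) 1 (λ (n : Nat → Nat) → 2) (vcons ((Nat → Nat) → Nat) 0 (λ (p : Nat → Nat) → 2) (vnil ((Nat → Nat) → Nat))))
inferred type:
  Eq (Vec ((Nat → Nat) → Nat) 2) (vcons ((Nat → Nat) → Nat) 1 (λ (n : Nat → Nat) → 2) (vcons ((Nat → Nat) → Nat) 0 (λ (p : Nat → Nat) → 2) (vnil ((Nat → Nat) → Nat)))) (vcons ((Nat → Nat) → Nat) 1 (λ (ν : Nat → Nat) → 2) (vcons ((Nat → Nat) → Nat) 0 (λ (r : Nat → Nat) → 2) (vnil ((Nat → Nat) → Nat))))
reduction steps (normal order): 0
already normal: yes


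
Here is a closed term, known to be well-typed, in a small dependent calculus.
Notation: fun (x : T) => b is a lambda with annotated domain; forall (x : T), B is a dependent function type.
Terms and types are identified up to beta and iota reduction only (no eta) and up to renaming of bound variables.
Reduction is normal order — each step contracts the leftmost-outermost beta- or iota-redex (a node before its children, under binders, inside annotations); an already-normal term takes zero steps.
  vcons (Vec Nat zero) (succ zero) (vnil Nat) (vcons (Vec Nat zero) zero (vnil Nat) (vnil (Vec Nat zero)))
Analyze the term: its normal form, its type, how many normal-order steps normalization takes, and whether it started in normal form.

resulting normal form:
  vcons (Vec Nat zero) (succ zero) (vnil Nat) (vcons (Vec Nat zero) zero (vnil Nat) (vnil (Vec Nat zero)))
the term's type:
  Vec (Vec Nat zero) (succ (succ zero))
reduction steps (normal order): 0
already normal: yes


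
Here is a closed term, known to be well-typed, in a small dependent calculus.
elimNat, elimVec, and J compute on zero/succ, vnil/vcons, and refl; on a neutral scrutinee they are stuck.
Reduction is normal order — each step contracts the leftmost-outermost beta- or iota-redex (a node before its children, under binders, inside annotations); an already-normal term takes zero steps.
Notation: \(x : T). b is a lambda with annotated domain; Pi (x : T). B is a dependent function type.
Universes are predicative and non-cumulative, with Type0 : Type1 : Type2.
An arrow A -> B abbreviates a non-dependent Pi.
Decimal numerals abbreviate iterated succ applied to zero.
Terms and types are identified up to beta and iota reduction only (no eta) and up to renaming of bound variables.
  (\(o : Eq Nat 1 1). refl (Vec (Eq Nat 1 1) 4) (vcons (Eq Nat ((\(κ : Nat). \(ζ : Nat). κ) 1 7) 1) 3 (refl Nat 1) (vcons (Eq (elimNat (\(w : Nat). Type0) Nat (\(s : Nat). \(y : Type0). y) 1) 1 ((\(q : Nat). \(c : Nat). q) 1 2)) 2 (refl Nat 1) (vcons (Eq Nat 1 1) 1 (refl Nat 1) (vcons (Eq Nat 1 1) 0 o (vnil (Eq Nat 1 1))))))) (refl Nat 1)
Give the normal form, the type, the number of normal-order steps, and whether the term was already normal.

normal form:
  refl (Vec (Eq Nat 1 1) 4) (vcons (Eq Nat 1 1) 3 (refl Nat 1) (vcons (Eq Nat 1 1) 2 (refl Nat 1) (vcons (Eq Nat 1 1) 1 (refl Nat 1) (vcons (Eq Nat 1 1) 0 (refl Nat 1) (vnil (Eq Nat 1 1))))))
type:
  Eq (Vec (Eq Nat 1 1) 4) (vcons (Eq Nat 1 1) 3 (refl Nat 1) (vcons (Eq Nat 1 1) 2 (refl Nat 1) (vcons (Eq Nat 1 1) 1 (refl Nat 1) (vcons (Eq Nat 1 1) 0 (refl Nat 1) (vnil (Eq Nat 1 1)))))) (vcons (Eq Nat 1 1) 3 (refl Nat 1) (vcons (Eq Nat 1 1) 2 (refl Nat 1) (vcons (Eq Nat 1 1) 1 (refl Nat 1) (vcons (Eq Nat 1 1) 0 (refl Nat 1) (vnil (Eq Nat 1 1))))))
steps to reach normal form (normal order): 9
started in normal form: no
first redex: a beta-redex


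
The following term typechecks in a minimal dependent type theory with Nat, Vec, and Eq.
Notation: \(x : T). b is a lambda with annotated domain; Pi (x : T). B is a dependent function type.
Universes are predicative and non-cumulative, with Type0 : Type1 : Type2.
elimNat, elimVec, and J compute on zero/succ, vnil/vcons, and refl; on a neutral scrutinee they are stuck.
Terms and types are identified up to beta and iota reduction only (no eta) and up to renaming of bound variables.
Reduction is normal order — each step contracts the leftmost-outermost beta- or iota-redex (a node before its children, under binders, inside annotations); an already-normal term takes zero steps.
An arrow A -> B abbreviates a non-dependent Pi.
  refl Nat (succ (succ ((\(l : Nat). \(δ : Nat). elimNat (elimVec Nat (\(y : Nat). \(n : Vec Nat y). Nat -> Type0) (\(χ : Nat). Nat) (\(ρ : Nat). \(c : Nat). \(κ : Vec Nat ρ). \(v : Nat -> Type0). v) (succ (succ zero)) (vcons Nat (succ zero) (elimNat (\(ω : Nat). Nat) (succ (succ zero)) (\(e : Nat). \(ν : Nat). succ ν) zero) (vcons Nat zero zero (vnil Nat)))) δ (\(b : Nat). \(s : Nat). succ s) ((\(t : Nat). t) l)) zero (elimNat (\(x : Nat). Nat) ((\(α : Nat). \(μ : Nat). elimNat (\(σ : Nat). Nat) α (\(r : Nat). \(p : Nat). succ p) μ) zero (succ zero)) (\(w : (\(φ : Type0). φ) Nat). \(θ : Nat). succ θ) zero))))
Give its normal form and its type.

reduced normal form:
  refl Nat (succ (succ (succ zero)))
inferred type:
  Eq Nat (succ (succ (succ zero))) (succ (succ (succ zero)))


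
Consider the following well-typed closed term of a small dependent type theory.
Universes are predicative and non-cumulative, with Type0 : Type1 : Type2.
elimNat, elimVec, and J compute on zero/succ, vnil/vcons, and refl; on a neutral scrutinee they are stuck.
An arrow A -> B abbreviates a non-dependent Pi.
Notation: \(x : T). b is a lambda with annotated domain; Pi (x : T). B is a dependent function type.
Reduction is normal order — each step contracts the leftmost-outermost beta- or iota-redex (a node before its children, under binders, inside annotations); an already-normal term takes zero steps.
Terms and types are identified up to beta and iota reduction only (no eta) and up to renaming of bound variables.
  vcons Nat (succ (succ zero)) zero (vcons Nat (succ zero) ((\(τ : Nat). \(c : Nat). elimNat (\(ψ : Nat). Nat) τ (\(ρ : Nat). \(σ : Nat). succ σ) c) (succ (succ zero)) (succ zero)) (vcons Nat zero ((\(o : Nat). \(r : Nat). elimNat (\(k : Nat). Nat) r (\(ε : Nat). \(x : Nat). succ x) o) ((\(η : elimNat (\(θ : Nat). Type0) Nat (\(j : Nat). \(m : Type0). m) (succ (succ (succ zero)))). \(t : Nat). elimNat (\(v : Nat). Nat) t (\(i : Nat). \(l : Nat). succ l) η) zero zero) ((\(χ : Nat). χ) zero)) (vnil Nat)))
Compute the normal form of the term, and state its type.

resulting normal form:
  vcons Nat (succ (succ zero)) zero (vcons Nat (succ zero) (succ (succ (succ zero))) (vcons Nat zero zero (vnil Nat)))
type:
  Vec Nat (succ (succ (succ zero)))
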